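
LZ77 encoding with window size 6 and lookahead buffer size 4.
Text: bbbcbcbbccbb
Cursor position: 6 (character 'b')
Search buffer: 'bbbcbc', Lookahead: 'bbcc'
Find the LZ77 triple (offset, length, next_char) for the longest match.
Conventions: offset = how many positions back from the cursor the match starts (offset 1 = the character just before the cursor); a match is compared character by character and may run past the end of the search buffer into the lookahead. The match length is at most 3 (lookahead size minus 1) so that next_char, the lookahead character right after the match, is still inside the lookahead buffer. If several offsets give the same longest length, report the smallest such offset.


Try each offset into the search buffer:
  offset=1 (pos 5, char 'c'): match length 0
  offset=2 (pos 4, char 'b'): match length 1
  offset=3 (pos 3, char 'c'): match length 0
  offset=4 (pos 2, char 'b'): match length 1
  offset=5 (pos 1, char 'b'): match length 3
  offset=6 (pos 0, char 'b'): match length 2
Longest match has length 3 at offset 5.
next_char = character at position 6 + 3 = 9 -> 'c'

Best match: offset=5, length=3 (matching 'bbc' starting at position 1)
LZ77 triple: (5, 3, 'c')


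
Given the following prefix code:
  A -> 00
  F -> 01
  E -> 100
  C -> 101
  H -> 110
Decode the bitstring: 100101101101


Decoding step by step:
Bits 100 -> E
Bits 101 -> C
Bits 101 -> C
Bits 101 -> C


Decoded message: ECCC


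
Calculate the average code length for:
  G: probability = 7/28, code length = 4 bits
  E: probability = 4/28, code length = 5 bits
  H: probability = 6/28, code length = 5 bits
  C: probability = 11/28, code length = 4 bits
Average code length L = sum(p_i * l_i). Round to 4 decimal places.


Weighted contributions p_i * l_i:
  G: (7/28) * 4 = 28/28
  E: (4/28) * 5 = 20/28
  H: (6/28) * 5 = 30/28
  C: (11/28) * 4 = 44/28
Sum = (28 + 20 + 30 + 44)/28 = 122/28

L = 122/28 = 4.3571 bits/symbol


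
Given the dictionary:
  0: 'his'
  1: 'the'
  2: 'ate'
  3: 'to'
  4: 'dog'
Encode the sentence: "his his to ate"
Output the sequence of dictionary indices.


Look up each word in the dictionary:
  'his' -> 0
  'his' -> 0
  'to' -> 3
  'ate' -> 2

Encoded: [0, 0, 3, 2]


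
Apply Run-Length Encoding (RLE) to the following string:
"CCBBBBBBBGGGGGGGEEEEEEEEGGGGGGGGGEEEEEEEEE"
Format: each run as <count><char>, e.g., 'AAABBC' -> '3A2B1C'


Scanning runs left to right:
  i=0: run of 'C' x 2 -> '2C'
  i=2: run of 'B' x 7 -> '7B'
  i=9: run of 'G' x 7 -> '7G'
  i=16: run of 'E' x 8 -> '8E'
  i=24: run of 'G' x 9 -> '9G'
  i=33: run of 'E' x 9 -> '9E'

RLE = 2C7B7G8E9G9E


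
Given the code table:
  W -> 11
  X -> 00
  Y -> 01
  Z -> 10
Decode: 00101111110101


Decoding:
00 -> X
10 -> Z
11 -> W
11 -> W
11 -> W
01 -> Y
01 -> Y


Result: XZWWWYY


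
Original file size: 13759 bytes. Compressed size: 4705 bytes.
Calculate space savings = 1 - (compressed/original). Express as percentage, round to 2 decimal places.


ratio = compressed/original = 4705/13759 = 0.341958
savings = 1 - ratio = 1 - 0.341958 = 0.658042
as a percentage: 0.658042 * 100 = 65.8%

Space savings = 1 - 4705/13759 = 65.8%


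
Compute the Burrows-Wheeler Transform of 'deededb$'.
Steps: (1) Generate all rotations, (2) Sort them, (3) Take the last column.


Rotations (sorted):
  0: $deededb -> last char: b
  1: b$deeded -> last char: d
  2: db$deede -> last char: e
  3: dedb$dee -> last char: e
  4: deededb$ -> last char: $
  5: edb$deed -> last char: d
  6: ededb$de -> last char: e
  7: eededb$d -> last char: d


BWT = bdee$ded


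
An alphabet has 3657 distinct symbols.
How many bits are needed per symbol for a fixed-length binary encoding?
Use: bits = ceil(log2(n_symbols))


log2(3657) = 11.8364
Bracket: 2^11 = 2048 < 3657 <= 2^12 = 4096
So ceil(log2(3657)) = 12

bits = ceil(log2(3657)) = ceil(11.8364) = 12 bits


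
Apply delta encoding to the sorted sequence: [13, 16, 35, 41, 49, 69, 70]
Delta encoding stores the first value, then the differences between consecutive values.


First value: 13
Deltas:
  16 - 13 = 3
  35 - 16 = 19
  41 - 35 = 6
  49 - 41 = 8
  69 - 49 = 20
  70 - 69 = 1


Delta encoded: [13, 3, 19, 6, 8, 20, 1]


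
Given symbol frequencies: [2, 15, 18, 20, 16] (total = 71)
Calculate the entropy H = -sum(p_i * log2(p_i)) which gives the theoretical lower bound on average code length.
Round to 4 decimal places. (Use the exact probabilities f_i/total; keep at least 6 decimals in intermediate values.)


Per-symbol terms -p_i * log2(p_i) with p_i = f_i/71:
  p = 2/71 = 0.028169: log2(p) = -5.149747, -p*log2(p) = 0.145063
  p = 15/71 = 0.211268: log2(p) = -2.242857, -p*log2(p) = 0.473843
  p = 18/71 = 0.253521: log2(p) = -1.979822, -p*log2(p) = 0.501927
  p = 20/71 = 0.281690: log2(p) = -1.827819, -p*log2(p) = 0.514879
  p = 16/71 = 0.225352: log2(p) = -2.149747, -p*log2(p) = 0.484450
H = 0.145063 + 0.473843 + 0.501927 + 0.514879 + 0.484450 = 2.120162

H = 2.1202 bits/symbol


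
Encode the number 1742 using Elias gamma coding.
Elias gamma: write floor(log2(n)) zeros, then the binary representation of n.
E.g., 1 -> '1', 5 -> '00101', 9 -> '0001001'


num_bits = floor(log2(1742)) + 1 = 11
leading_zeros = num_bits - 1 = 10
binary(1742) = 11011001110

Elias gamma(1742) = '0000000000' + '11011001110' = 000000000011011001110 (21 bits)


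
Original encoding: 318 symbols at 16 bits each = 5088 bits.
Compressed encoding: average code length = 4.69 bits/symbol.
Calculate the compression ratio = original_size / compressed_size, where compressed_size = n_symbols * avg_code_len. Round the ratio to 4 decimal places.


original_size = n_symbols * orig_bits = 318 * 16 = 5088 bits
compressed_size = n_symbols * avg_code_len = 318 * 4.69 = 1491.42 bits
ratio = original_size / compressed_size = 5088 / 1491.42 = 3.4115

Compression ratio = 3.4115


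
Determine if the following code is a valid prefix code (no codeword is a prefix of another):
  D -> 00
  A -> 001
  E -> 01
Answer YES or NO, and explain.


Checking each pair (does one codeword prefix another?):
  D='00' vs A='001': prefix -- VIOLATION

NO -- this is NOT a valid prefix code. D (00) is a prefix of A (001).


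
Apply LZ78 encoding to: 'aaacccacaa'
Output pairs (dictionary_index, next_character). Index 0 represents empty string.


LZ78 encoding steps:
Dictionary: {0: ''}
Step 1: w='' (idx 0), next='a' -> output (0, 'a'), add 'a' as idx 1
Step 2: w='a' (idx 1), next='a' -> output (1, 'a'), add 'aa' as idx 2
Step 3: w='' (idx 0), next='c' -> output (0, 'c'), add 'c' as idx 3
Step 4: w='c' (idx 3), next='c' -> output (3, 'c'), add 'cc' as idx 4
Step 5: w='a' (idx 1), next='c' -> output (1, 'c'), add 'ac' as idx 5
Step 6: w='aa' (idx 2), end of input -> output (2, '')


Encoded: [(0, 'a'), (1, 'a'), (0, 'c'), (3, 'c'), (1, 'c'), (2, '')]


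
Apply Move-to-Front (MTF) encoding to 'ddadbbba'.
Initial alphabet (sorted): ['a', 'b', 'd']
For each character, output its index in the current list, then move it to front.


MTF encoding:
'd': index 2 in ['a', 'b', 'd'] -> ['d', 'a', 'b']
'd': index 0 in ['d', 'a', 'b'] -> ['d', 'a', 'b']
'a': index 1 in ['d', 'a', 'b'] -> ['a', 'd', 'b']
'd': index 1 in ['a', 'd', 'b'] -> ['d', 'a', 'b']
'b': index 2 in ['d', 'a', 'b'] -> ['b', 'd', 'a']
'b': index 0 in ['b', 'd', 'a'] -> ['b', 'd', 'a']
'b': index 0 in ['b', 'd', 'a'] -> ['b', 'd', 'a']
'a': index 2 in ['b', 'd', 'a'] -> ['a', 'b', 'd']


Output: [2, 0, 1, 1, 2, 0, 0, 2]


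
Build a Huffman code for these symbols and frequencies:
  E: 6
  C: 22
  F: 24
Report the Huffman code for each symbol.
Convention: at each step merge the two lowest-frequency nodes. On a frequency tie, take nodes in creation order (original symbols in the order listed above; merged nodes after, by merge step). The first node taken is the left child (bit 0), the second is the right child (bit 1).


Huffman tree construction:
Step 1: Merge E(6) + C(22) = 28
Step 2: Merge F(24) + (E+C)(28) = 52
Read each symbol's code off the tree from the root (left child = 0, right child = 1).

Codes:
  E: 10 (length 2)
  C: 11 (length 2)
  F: 0 (length 1)
Average code length: 80/52 = 1.5385 bits/symbol


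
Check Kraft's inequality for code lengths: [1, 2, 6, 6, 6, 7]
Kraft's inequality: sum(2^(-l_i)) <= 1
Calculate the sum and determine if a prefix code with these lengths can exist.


Sum = 2^(-1) + 2^(-2) + 2^(-6) + 2^(-6) + 2^(-6) + 2^(-7)
    = 0.5 + 0.25 + 0.015625 + 0.015625 + 0.015625 + 0.0078125
    = 103/128 = 0.8046875
Since 0.8046875 <= 1, Kraft's inequality IS satisfied.
A prefix code with these lengths CAN exist.

Kraft sum = 0.8046875. Satisfied.


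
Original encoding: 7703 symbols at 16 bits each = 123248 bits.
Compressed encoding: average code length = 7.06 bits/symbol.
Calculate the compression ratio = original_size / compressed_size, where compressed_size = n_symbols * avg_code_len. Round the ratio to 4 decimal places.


original_size = n_symbols * orig_bits = 7703 * 16 = 123248 bits
compressed_size = n_symbols * avg_code_len = 7703 * 7.06 = 54383.18 bits
ratio = original_size / compressed_size = 123248 / 54383.18 = 2.2663

Compression ratio = 2.2663


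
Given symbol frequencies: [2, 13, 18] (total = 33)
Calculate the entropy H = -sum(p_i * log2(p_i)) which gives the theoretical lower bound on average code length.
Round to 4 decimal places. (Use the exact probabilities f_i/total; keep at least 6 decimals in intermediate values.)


Per-symbol terms -p_i * log2(p_i) with p_i = f_i/33:
  p = 2/33 = 0.060606: log2(p) = -4.044394, -p*log2(p) = 0.245115
  p = 13/33 = 0.393939: log2(p) = -1.343954, -p*log2(p) = 0.529437
  p = 18/33 = 0.545455: log2(p) = -0.874469, -p*log2(p) = 0.476983
H = 0.245115 + 0.529437 + 0.476983 = 1.251535

H = 1.2515 bits/symbol


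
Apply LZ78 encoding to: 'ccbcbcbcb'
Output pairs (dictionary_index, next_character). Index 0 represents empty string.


LZ78 encoding steps:
Dictionary: {0: ''}
Step 1: w='' (idx 0), next='c' -> output (0, 'c'), add 'c' as idx 1
Step 2: w='c' (idx 1), next='b' -> output (1, 'b'), add 'cb' as idx 2
Step 3: w='cb' (idx 2), next='c' -> output (2, 'c'), add 'cbc' as idx 3
Step 4: w='' (idx 0), next='b' -> output (0, 'b'), add 'b' as idx 4
Step 5: w='cb' (idx 2), end of input -> output (2, '')


Encoded: [(0, 'c'), (1, 'b'), (2, 'c'), (0, 'b'), (2, '')]


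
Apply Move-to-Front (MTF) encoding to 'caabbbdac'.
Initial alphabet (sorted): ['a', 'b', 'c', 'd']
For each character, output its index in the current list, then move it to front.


MTF encoding:
'c': index 2 in ['a', 'b', 'c', 'd'] -> ['c', 'a', 'b', 'd']
'a': index 1 in ['c', 'a', 'b', 'd'] -> ['a', 'c', 'b', 'd']
'a': index 0 in ['a', 'c', 'b', 'd'] -> ['a', 'c', 'b', 'd']
'b': index 2 in ['a', 'c', 'b', 'd'] -> ['b', 'a', 'c', 'd']
'b': index 0 in ['b', 'a', 'c', 'd'] -> ['b', 'a', 'c', 'd']
'b': index 0 in ['b', 'a', 'c', 'd'] -> ['b', 'a', 'c', 'd']
'd': index 3 in ['b', 'a', 'c', 'd'] -> ['d', 'b', 'a', 'c']
'a': index 2 in ['d', 'b', 'a', 'c'] -> ['a', 'd', 'b', 'c']
'c': index 3 in ['a', 'd', 'b', 'c'] -> ['c', 'a', 'd', 'b']


Output: [2, 1, 0, 2, 0, 0, 3, 2, 3]


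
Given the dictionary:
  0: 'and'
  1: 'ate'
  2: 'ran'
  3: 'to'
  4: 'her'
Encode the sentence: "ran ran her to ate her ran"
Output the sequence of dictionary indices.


Look up each word in the dictionary:
  'ran' -> 2
  'ran' -> 2
  'her' -> 4
  'to' -> 3
  'ate' -> 1
  'her' -> 4
  'ran' -> 2

Encoded: [2, 2, 4, 3, 1, 4, 2]


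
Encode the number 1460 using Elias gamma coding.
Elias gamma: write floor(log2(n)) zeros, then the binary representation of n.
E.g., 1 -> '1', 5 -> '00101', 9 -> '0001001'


num_bits = floor(log2(1460)) + 1 = 11
leading_zeros = num_bits - 1 = 10
binary(1460) = 10110110100

Elias gamma(1460) = '0000000000' + '10110110100' = 000000000010110110100 (21 bits)


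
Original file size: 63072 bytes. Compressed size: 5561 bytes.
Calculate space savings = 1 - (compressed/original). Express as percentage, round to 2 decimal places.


ratio = compressed/original = 5561/63072 = 0.088169
savings = 1 - ratio = 1 - 0.088169 = 0.911831
as a percentage: 0.911831 * 100 = 91.18%

Space savings = 1 - 5561/63072 = 91.18%


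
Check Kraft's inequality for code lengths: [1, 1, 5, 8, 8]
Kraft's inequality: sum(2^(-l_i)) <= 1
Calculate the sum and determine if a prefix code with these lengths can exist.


Sum = 2^(-1) + 2^(-1) + 2^(-5) + 2^(-8) + 2^(-8)
    = 0.5 + 0.5 + 0.03125 + 0.00390625 + 0.00390625
    = 266/256 = 1.0390625
Since 1.0390625 > 1, Kraft's inequality is NOT satisfied.
A prefix code with these lengths CANNOT exist.

Kraft sum = 1.0390625. Not satisfied.


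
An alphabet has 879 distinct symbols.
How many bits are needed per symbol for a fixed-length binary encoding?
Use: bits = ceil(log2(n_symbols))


log2(879) = 9.7797
Bracket: 2^9 = 512 < 879 <= 2^10 = 1024
So ceil(log2(879)) = 10

bits = ceil(log2(879)) = ceil(9.7797) = 10 bits


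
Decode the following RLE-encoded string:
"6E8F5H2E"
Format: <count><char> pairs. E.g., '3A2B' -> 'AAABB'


Expanding each <count><char> pair:
  6E -> 'EEEEEE'
  8F -> 'FFFFFFFF'
  5H -> 'HHHHH'
  2E -> 'EE'

Decoded = EEEEEEFFFFFFFFHHHHHEE


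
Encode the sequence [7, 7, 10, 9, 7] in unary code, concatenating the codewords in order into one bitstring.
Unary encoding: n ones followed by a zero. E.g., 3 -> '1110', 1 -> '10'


Encode each number as n ones followed by a terminating 0:
  7 -> 11111110 (8 bits)
  7 -> 11111110 (8 bits)
  10 -> 11111111110 (11 bits)
  9 -> 1111111110 (10 bits)
  7 -> 11111110 (8 bits)
Total length = 8 + 8 + 11 + 10 + 8 = 45 bits.

Unary([7, 7, 10, 9, 7]) = 111111101111111011111111110111111111011111110 (45 bits)


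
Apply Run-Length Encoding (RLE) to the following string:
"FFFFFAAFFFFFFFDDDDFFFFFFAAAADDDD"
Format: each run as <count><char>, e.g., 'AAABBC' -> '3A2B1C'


Scanning runs left to right:
  i=0: run of 'F' x 5 -> '5F'
  i=5: run of 'A' x 2 -> '2A'
  i=7: run of 'F' x 7 -> '7F'
  i=14: run of 'D' x 4 -> '4D'
  i=18: run of 'F' x 6 -> '6F'
  i=24: run of 'A' x 4 -> '4A'
  i=28: run of 'D' x 4 -> '4D'

RLE = 5F2A7F4D6F4A4D


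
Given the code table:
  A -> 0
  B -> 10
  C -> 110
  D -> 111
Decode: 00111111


Decoding:
0 -> A
0 -> A
111 -> D
111 -> D


Result: AADD


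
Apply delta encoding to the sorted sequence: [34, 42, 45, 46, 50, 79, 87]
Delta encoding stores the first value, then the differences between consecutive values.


First value: 34
Deltas:
  42 - 34 = 8
  45 - 42 = 3
  46 - 45 = 1
  50 - 46 = 4
  79 - 50 = 29
  87 - 79 = 8


Delta encoded: [34, 8, 3, 1, 4, 29, 8]


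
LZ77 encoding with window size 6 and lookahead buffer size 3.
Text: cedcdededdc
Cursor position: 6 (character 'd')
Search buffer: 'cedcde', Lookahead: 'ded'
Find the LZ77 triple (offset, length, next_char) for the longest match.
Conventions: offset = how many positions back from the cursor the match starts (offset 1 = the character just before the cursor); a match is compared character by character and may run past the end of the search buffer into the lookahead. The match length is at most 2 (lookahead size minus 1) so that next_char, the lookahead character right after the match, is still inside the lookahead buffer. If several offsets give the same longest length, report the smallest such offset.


Try each offset into the search buffer:
  offset=1 (pos 5, char 'e'): match length 0
  offset=2 (pos 4, char 'd'): match length 2
  offset=3 (pos 3, char 'c'): match length 0
  offset=4 (pos 2, char 'd'): match length 1
  offset=5 (pos 1, char 'e'): match length 0
  offset=6 (pos 0, char 'c'): match length 0
Longest match has length 2 at offset 2.
next_char = character at position 6 + 2 = 8 -> 'd'

Best match: offset=2, length=2 (matching 'de' starting at position 4)
LZ77 triple: (2, 2, 'd')


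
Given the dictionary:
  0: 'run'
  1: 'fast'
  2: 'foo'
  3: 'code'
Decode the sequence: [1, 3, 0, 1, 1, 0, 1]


Look up each index in the dictionary:
  1 -> 'fast'
  3 -> 'code'
  0 -> 'run'
  1 -> 'fast'
  1 -> 'fast'
  0 -> 'run'
  1 -> 'fast'

Decoded: "fast code run fast fast run fast"


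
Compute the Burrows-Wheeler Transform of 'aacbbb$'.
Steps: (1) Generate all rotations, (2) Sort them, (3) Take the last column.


Rotations (sorted):
  0: $aacbbb -> last char: b
  1: aacbbb$ -> last char: $
  2: acbbb$a -> last char: a
  3: b$aacbb -> last char: b
  4: bb$aacb -> last char: b
  5: bbb$aac -> last char: c
  6: cbbb$aa -> last char: a


BWT = b$abbca


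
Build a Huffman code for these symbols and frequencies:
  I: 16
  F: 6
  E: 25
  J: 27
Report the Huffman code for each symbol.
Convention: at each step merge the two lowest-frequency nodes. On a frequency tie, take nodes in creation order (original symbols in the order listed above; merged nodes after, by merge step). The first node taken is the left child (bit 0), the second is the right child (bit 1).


Huffman tree construction:
Step 1: Merge F(6) + I(16) = 22
Step 2: Merge (F+I)(22) + E(25) = 47
Step 3: Merge J(27) + ((F+I)+E)(47) = 74
Read each symbol's code off the tree from the root (left child = 0, right child = 1).

Codes:
  I: 101 (length 3)
  F: 100 (length 3)
  E: 11 (length 2)
  J: 0 (length 1)
Average code length: 143/74 = 1.9324 bits/symbol


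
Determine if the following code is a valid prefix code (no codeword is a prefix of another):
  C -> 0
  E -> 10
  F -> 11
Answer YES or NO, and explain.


Checking each pair (does one codeword prefix another?):
  C='0' vs E='10': no prefix
  C='0' vs F='11': no prefix
  E='10' vs C='0': no prefix
  E='10' vs F='11': no prefix
  F='11' vs C='0': no prefix
  F='11' vs E='10': no prefix
No violation found over all pairs.

YES -- this is a valid prefix code. No codeword is a prefix of any other codeword.


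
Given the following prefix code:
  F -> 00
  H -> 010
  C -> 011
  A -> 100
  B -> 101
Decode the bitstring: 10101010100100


Decoding step by step:
Bits 101 -> B
Bits 010 -> H
Bits 101 -> B
Bits 00 -> F
Bits 100 -> A


Decoded message: BHBFA


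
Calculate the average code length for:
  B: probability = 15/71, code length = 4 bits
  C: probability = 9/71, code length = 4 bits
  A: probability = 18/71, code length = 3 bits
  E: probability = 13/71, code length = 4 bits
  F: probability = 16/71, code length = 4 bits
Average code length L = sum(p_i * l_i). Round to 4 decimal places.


Weighted contributions p_i * l_i:
  B: (15/71) * 4 = 60/71
  C: (9/71) * 4 = 36/71
  A: (18/71) * 3 = 54/71
  E: (13/71) * 4 = 52/71
  F: (16/71) * 4 = 64/71
Sum = (60 + 36 + 54 + 52 + 64)/71 = 266/71

L = 266/71 = 3.7465 bits/symbol


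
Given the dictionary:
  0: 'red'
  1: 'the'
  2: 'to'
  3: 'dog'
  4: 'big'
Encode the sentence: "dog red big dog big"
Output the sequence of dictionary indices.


Look up each word in the dictionary:
  'dog' -> 3
  'red' -> 0
  'big' -> 4
  'dog' -> 3
  'big' -> 4

Encoded: [3, 0, 4, 3, 4]


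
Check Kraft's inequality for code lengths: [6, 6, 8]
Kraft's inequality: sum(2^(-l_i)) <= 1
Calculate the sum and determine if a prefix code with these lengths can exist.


Sum = 2^(-6) + 2^(-6) + 2^(-8)
    = 0.015625 + 0.015625 + 0.00390625
    = 9/256 = 0.03515625
Since 0.03515625 <= 1, Kraft's inequality IS satisfied.
A prefix code with these lengths CAN exist.

Kraft sum = 0.03515625. Satisfied.


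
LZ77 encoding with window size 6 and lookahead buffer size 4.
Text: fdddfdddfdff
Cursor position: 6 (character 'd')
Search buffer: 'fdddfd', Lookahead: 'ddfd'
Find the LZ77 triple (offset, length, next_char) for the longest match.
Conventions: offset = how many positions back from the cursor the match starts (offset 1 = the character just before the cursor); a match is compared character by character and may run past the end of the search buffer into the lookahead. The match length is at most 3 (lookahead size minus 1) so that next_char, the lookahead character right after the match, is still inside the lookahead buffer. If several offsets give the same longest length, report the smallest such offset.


Try each offset into the search buffer:
  offset=1 (pos 5, char 'd'): match length 2
  offset=2 (pos 4, char 'f'): match length 0
  offset=3 (pos 3, char 'd'): match length 1
  offset=4 (pos 2, char 'd'): match length 3
  offset=5 (pos 1, char 'd'): match length 2
  offset=6 (pos 0, char 'f'): match length 0
Longest match has length 3 at offset 4.
next_char = character at position 6 + 3 = 9 -> 'd'

Best match: offset=4, length=3 (matching 'ddf' starting at position 2)
LZ77 triple: (4, 3, 'd')


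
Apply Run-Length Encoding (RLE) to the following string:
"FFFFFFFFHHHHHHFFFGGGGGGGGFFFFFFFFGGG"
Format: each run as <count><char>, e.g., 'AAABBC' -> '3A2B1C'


Scanning runs left to right:
  i=0: run of 'F' x 8 -> '8F'
  i=8: run of 'H' x 6 -> '6H'
  i=14: run of 'F' x 3 -> '3F'
  i=17: run of 'G' x 8 -> '8G'
  i=25: run of 'F' x 8 -> '8F'
  i=33: run of 'G' x 3 -> '3G'

RLE = 8F6H3F8G8F3G


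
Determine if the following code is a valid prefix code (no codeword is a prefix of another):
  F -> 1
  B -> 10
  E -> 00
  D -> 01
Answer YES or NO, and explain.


Checking each pair (does one codeword prefix another?):
  F='1' vs B='10': prefix -- VIOLATION

NO -- this is NOT a valid prefix code. F (1) is a prefix of B (10).


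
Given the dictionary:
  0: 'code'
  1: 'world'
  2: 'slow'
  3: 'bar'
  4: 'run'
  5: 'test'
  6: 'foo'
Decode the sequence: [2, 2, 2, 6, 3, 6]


Look up each index in the dictionary:
  2 -> 'slow'
  2 -> 'slow'
  2 -> 'slow'
  6 -> 'foo'
  3 -> 'bar'
  6 -> 'foo'

Decoded: "slow slow slow foo bar foo"


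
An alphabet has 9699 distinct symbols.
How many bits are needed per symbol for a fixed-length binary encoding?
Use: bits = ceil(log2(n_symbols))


log2(9699) = 13.2436
Bracket: 2^13 = 8192 < 9699 <= 2^14 = 16384
So ceil(log2(9699)) = 14

bits = ceil(log2(9699)) = ceil(13.2436) = 14 bits


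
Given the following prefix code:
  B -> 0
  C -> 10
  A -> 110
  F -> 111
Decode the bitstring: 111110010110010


Decoding step by step:
Bits 111 -> F
Bits 110 -> A
Bits 0 -> B
Bits 10 -> C
Bits 110 -> A
Bits 0 -> B
Bits 10 -> C


Decoded message: FABCABC


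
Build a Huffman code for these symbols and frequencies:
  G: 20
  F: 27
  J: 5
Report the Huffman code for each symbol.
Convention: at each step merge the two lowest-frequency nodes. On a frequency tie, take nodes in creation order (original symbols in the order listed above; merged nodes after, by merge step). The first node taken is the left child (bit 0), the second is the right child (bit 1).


Huffman tree construction:
Step 1: Merge J(5) + G(20) = 25
Step 2: Merge (J+G)(25) + F(27) = 52
Read each symbol's code off the tree from the root (left child = 0, right child = 1).

Codes:
  G: 01 (length 2)
  F: 1 (length 1)
  J: 00 (length 2)
Average code length: 77/52 = 1.4808 bits/symbol


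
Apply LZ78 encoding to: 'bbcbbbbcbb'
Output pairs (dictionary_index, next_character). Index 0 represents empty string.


LZ78 encoding steps:
Dictionary: {0: ''}
Step 1: w='' (idx 0), next='b' -> output (0, 'b'), add 'b' as idx 1
Step 2: w='b' (idx 1), next='c' -> output (1, 'c'), add 'bc' as idx 2
Step 3: w='b' (idx 1), next='b' -> output (1, 'b'), add 'bb' as idx 3
Step 4: w='bb' (idx 3), next='c' -> output (3, 'c'), add 'bbc' as idx 4
Step 5: w='bb' (idx 3), end of input -> output (3, '')


Encoded: [(0, 'b'), (1, 'c'), (1, 'b'), (3, 'c'), (3, '')]


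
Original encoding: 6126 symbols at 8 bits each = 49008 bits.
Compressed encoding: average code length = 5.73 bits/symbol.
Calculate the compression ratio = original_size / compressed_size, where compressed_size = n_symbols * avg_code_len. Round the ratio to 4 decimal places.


original_size = n_symbols * orig_bits = 6126 * 8 = 49008 bits
compressed_size = n_symbols * avg_code_len = 6126 * 5.73 = 35101.98 bits
ratio = original_size / compressed_size = 49008 / 35101.98 = 1.3962

Compression ratio = 1.3962


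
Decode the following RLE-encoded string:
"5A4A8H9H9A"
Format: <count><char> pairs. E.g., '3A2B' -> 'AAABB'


Expanding each <count><char> pair:
  5A -> 'AAAAA'
  4A -> 'AAAA'
  8H -> 'HHHHHHHH'
  9H -> 'HHHHHHHHH'
  9A -> 'AAAAAAAAA'

Decoded = AAAAAAAAAHHHHHHHHHHHHHHHHHAAAAAAAAA


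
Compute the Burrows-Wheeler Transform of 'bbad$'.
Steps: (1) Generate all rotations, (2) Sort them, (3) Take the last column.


Rotations (sorted):
  0: $bbad -> last char: d
  1: ad$bb -> last char: b
  2: bad$b -> last char: b
  3: bbad$ -> last char: $
  4: d$bba -> last char: a


BWT = dbb$a


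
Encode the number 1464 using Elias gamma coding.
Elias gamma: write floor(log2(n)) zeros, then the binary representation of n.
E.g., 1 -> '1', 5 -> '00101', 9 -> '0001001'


num_bits = floor(log2(1464)) + 1 = 11
leading_zeros = num_bits - 1 = 10
binary(1464) = 10110111000

Elias gamma(1464) = '0000000000' + '10110111000' = 000000000010110111000 (21 bits)


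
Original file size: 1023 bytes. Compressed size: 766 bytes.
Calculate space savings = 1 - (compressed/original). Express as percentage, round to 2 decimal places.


ratio = compressed/original = 766/1023 = 0.748778
savings = 1 - ratio = 1 - 0.748778 = 0.251222
as a percentage: 0.251222 * 100 = 25.12%

Space savings = 1 - 766/1023 = 25.12%


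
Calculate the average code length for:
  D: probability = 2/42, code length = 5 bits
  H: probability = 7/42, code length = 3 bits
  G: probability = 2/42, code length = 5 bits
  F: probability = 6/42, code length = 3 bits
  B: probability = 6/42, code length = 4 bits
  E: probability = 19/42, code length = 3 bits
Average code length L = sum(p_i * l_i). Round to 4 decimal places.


Weighted contributions p_i * l_i:
  D: (2/42) * 5 = 10/42
  H: (7/42) * 3 = 21/42
  G: (2/42) * 5 = 10/42
  F: (6/42) * 3 = 18/42
  B: (6/42) * 4 = 24/42
  E: (19/42) * 3 = 57/42
Sum = (10 + 21 + 10 + 18 + 24 + 57)/42 = 140/42

L = 140/42 = 3.3333 bits/symbol


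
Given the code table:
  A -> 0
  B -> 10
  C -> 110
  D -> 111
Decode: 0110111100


Decoding:
0 -> A
110 -> C
111 -> D
10 -> B
0 -> A


Result: ACDBA


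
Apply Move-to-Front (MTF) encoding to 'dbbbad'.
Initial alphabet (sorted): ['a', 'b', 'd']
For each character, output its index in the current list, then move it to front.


MTF encoding:
'd': index 2 in ['a', 'b', 'd'] -> ['d', 'a', 'b']
'b': index 2 in ['d', 'a', 'b'] -> ['b', 'd', 'a']
'b': index 0 in ['b', 'd', 'a'] -> ['b', 'd', 'a']
'b': index 0 in ['b', 'd', 'a'] -> ['b', 'd', 'a']
'a': index 2 in ['b', 'd', 'a'] -> ['a', 'b', 'd']
'd': index 2 in ['a', 'b', 'd'] -> ['d', 'a', 'b']


Output: [2, 2, 0, 0, 2, 2]


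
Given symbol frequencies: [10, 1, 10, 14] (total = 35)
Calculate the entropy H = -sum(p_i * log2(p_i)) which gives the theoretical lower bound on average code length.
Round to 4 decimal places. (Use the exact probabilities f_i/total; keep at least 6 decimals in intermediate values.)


Per-symbol terms -p_i * log2(p_i) with p_i = f_i/35:
  p = 10/35 = 0.285714: log2(p) = -1.807355, -p*log2(p) = 0.516387
  p = 1/35 = 0.028571: log2(p) = -5.129283, -p*log2(p) = 0.146551
  p = 10/35 = 0.285714: log2(p) = -1.807355, -p*log2(p) = 0.516387
  p = 14/35 = 0.400000: log2(p) = -1.321928, -p*log2(p) = 0.528771
H = 0.516387 + 0.146551 + 0.516387 + 0.528771 = 1.708096

H = 1.7081 bits/symbol


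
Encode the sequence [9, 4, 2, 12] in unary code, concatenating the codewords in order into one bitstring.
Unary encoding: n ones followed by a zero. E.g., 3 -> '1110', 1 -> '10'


Encode each number as n ones followed by a terminating 0:
  9 -> 1111111110 (10 bits)
  4 -> 11110 (5 bits)
  2 -> 110 (3 bits)
  12 -> 1111111111110 (13 bits)
Total length = 10 + 5 + 3 + 13 = 31 bits.

Unary([9, 4, 2, 12]) = 1111111110111101101111111111110 (31 bits)


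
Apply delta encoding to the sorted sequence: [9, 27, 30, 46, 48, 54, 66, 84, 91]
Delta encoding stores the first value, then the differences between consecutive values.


First value: 9
Deltas:
  27 - 9 = 18
  30 - 27 = 3
  46 - 30 = 16
  48 - 46 = 2
  54 - 48 = 6
  66 - 54 = 12
  84 - 66 = 18
  91 - 84 = 7


Delta encoded: [9, 18, 3, 16, 2, 6, 12, 18, 7]


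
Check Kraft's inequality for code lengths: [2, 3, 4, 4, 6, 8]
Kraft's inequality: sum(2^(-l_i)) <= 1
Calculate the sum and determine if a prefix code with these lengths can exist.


Sum = 2^(-2) + 2^(-3) + 2^(-4) + 2^(-4) + 2^(-6) + 2^(-8)
    = 0.25 + 0.125 + 0.0625 + 0.0625 + 0.015625 + 0.00390625
    = 133/256 = 0.51953125
Since 0.51953125 <= 1, Kraft's inequality IS satisfied.
A prefix code with these lengths CAN exist.

Kraft sum = 0.51953125. Satisfied.


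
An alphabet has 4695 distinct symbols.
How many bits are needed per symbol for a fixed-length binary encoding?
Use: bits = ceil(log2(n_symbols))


log2(4695) = 12.1969
Bracket: 2^12 = 4096 < 4695 <= 2^13 = 8192
So ceil(log2(4695)) = 13

bits = ceil(log2(4695)) = ceil(12.1969) = 13 bits


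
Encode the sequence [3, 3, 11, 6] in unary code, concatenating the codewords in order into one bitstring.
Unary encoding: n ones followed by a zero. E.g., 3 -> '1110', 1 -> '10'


Encode each number as n ones followed by a terminating 0:
  3 -> 1110 (4 bits)
  3 -> 1110 (4 bits)
  11 -> 111111111110 (12 bits)
  6 -> 1111110 (7 bits)
Total length = 4 + 4 + 12 + 7 = 27 bits.

Unary([3, 3, 11, 6]) = 111011101111111111101111110 (27 bits)


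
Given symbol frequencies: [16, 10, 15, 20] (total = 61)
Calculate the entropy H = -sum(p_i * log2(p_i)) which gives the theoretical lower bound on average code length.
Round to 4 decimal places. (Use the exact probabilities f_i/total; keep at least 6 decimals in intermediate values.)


Per-symbol terms -p_i * log2(p_i) with p_i = f_i/61:
  p = 16/61 = 0.262295: log2(p) = -1.930737, -p*log2(p) = 0.506423
  p = 10/61 = 0.163934: log2(p) = -2.608809, -p*log2(p) = 0.427674
  p = 15/61 = 0.245902: log2(p) = -2.023847, -p*log2(p) = 0.497667
  p = 20/61 = 0.327869: log2(p) = -1.608809, -p*log2(p) = 0.527478
H = 0.506423 + 0.427674 + 0.497667 + 0.527478 = 1.959242

H = 1.9592 bits/symbol


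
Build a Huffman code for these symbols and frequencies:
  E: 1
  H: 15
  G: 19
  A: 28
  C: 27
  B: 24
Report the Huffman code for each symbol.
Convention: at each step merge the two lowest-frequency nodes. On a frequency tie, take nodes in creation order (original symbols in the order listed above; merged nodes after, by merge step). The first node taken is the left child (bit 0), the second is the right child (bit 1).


Huffman tree construction:
Step 1: Merge E(1) + H(15) = 16
Step 2: Merge (E+H)(16) + G(19) = 35
Step 3: Merge B(24) + C(27) = 51
Step 4: Merge A(28) + ((E+H)+G)(35) = 63
Step 5: Merge (B+C)(51) + (A+((E+H)+G))(63) = 114
Read each symbol's code off the tree from the root (left child = 0, right child = 1).

Codes:
  E: 1100 (length 4)
  H: 1101 (length 4)
  G: 111 (length 3)
  A: 10 (length 2)
  C: 01 (length 2)
  B: 00 (length 2)
Average code length: 279/114 = 2.4474 bits/symbol


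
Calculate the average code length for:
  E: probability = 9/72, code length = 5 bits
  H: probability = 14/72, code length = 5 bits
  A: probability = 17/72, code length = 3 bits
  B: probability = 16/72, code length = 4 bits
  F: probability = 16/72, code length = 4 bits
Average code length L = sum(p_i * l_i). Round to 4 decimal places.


Weighted contributions p_i * l_i:
  E: (9/72) * 5 = 45/72
  H: (14/72) * 5 = 70/72
  A: (17/72) * 3 = 51/72
  B: (16/72) * 4 = 64/72
  F: (16/72) * 4 = 64/72
Sum = (45 + 70 + 51 + 64 + 64)/72 = 294/72

L = 294/72 = 4.0833 bits/symbol


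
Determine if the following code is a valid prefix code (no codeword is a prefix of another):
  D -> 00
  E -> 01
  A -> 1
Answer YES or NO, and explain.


Checking each pair (does one codeword prefix another?):
  D='00' vs E='01': no prefix
  D='00' vs A='1': no prefix
  E='01' vs D='00': no prefix
  E='01' vs A='1': no prefix
  A='1' vs D='00': no prefix
  A='1' vs E='01': no prefix
No violation found over all pairs.

YES -- this is a valid prefix code. No codeword is a prefix of any other codeword.


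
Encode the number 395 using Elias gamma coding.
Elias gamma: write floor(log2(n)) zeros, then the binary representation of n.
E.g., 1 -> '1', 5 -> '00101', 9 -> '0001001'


num_bits = floor(log2(395)) + 1 = 9
leading_zeros = num_bits - 1 = 8
binary(395) = 110001011

Elias gamma(395) = '00000000' + '110001011' = 00000000110001011 (17 bits)


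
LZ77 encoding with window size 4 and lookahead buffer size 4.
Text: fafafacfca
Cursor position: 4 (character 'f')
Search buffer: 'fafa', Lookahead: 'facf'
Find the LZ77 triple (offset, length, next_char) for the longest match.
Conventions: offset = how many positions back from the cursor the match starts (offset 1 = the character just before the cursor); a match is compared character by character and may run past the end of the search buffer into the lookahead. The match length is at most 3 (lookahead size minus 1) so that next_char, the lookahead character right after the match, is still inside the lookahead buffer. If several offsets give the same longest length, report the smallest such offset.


Try each offset into the search buffer:
  offset=1 (pos 3, char 'a'): match length 0
  offset=2 (pos 2, char 'f'): match length 2
  offset=3 (pos 1, char 'a'): match length 0
  offset=4 (pos 0, char 'f'): match length 2
Longest match has length 2, found at offsets 2, 4; take the smallest, offset 2.
next_char = character at position 4 + 2 = 6 -> 'c'

Best match: offset=2, length=2 (matching 'fa' starting at position 2)
LZ77 triple: (2, 2, 'c')


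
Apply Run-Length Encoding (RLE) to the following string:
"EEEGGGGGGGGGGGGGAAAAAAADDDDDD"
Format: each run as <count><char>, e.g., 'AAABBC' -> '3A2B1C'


Scanning runs left to right:
  i=0: run of 'E' x 3 -> '3E'
  i=3: run of 'G' x 13 -> '13G'
  i=16: run of 'A' x 7 -> '7A'
  i=23: run of 'D' x 6 -> '6D'

RLE = 3E13G7A6D


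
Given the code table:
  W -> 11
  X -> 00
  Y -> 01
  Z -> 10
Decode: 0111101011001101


Decoding:
01 -> Y
11 -> W
10 -> Z
10 -> Z
11 -> W
00 -> X
11 -> W
01 -> Y


Result: YWZZWXWY


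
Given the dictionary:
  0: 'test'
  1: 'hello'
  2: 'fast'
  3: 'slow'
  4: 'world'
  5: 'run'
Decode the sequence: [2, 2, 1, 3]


Look up each index in the dictionary:
  2 -> 'fast'
  2 -> 'fast'
  1 -> 'hello'
  3 -> 'slow'

Decoded: "fast fast hello slow"


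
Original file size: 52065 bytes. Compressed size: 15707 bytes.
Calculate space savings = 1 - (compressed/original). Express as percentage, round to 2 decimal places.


ratio = compressed/original = 15707/52065 = 0.301681
savings = 1 - ratio = 1 - 0.301681 = 0.698319
as a percentage: 0.698319 * 100 = 69.83%

Space savings = 1 - 15707/52065 = 69.83%


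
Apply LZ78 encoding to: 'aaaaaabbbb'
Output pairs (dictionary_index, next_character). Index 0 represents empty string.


LZ78 encoding steps:
Dictionary: {0: ''}
Step 1: w='' (idx 0), next='a' -> output (0, 'a'), add 'a' as idx 1
Step 2: w='a' (idx 1), next='a' -> output (1, 'a'), add 'aa' as idx 2
Step 3: w='aa' (idx 2), next='a' -> output (2, 'a'), add 'aaa' as idx 3
Step 4: w='' (idx 0), next='b' -> output (0, 'b'), add 'b' as idx 4
Step 5: w='b' (idx 4), next='b' -> output (4, 'b'), add 'bb' as idx 5
Step 6: w='b' (idx 4), end of input -> output (4, '')


Encoded: [(0, 'a'), (1, 'a'), (2, 'a'), (0, 'b'), (4, 'b'), (4, '')]


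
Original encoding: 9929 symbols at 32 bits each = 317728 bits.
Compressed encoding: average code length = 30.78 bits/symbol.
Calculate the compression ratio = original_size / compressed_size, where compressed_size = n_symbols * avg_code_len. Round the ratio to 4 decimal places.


original_size = n_symbols * orig_bits = 9929 * 32 = 317728 bits
compressed_size = n_symbols * avg_code_len = 9929 * 30.78 = 305614.62 bits
ratio = original_size / compressed_size = 317728 / 305614.62 = 1.0396

Compression ratio = 1.0396


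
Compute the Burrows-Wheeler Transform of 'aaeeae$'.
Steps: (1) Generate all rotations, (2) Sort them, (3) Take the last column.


Rotations (sorted):
  0: $aaeeae -> last char: e
  1: aaeeae$ -> last char: $
  2: ae$aaee -> last char: e
  3: aeeae$a -> last char: a
  4: e$aaeea -> last char: a
  5: eae$aae -> last char: e
  6: eeae$aa -> last char: a


BWT = e$eaaea


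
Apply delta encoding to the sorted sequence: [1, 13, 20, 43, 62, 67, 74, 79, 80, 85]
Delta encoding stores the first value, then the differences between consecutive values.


First value: 1
Deltas:
  13 - 1 = 12
  20 - 13 = 7
  43 - 20 = 23
  62 - 43 = 19
  67 - 62 = 5
  74 - 67 = 7
  79 - 74 = 5
  80 - 79 = 1
  85 - 80 = 5


Delta encoded: [1, 12, 7, 23, 19, 5, 7, 5, 1, 5]


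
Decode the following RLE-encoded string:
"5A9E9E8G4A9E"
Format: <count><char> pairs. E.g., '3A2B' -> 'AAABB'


Expanding each <count><char> pair:
  5A -> 'AAAAA'
  9E -> 'EEEEEEEEE'
  9E -> 'EEEEEEEEE'
  8G -> 'GGGGGGGG'
  4A -> 'AAAA'
  9E -> 'EEEEEEEEE'

Decoded = AAAAAEEEEEEEEEEEEEEEEEEGGGGGGGGAAAAEEEEEEEEE


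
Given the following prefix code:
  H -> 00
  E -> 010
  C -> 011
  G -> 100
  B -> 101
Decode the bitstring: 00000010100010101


Decoding step by step:
Bits 00 -> H
Bits 00 -> H
Bits 00 -> H
Bits 101 -> B
Bits 00 -> H
Bits 010 -> E
Bits 101 -> B


Decoded message: HHHBHEB


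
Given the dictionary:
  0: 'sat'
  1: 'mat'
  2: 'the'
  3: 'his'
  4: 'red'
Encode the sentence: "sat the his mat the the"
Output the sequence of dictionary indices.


Look up each word in the dictionary:
  'sat' -> 0
  'the' -> 2
  'his' -> 3
  'mat' -> 1
  'the' -> 2
  'the' -> 2

Encoded: [0, 2, 3, 1, 2, 2]


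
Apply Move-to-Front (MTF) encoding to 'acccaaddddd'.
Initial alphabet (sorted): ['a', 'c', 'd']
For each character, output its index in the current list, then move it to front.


MTF encoding:
'a': index 0 in ['a', 'c', 'd'] -> ['a', 'c', 'd']
'c': index 1 in ['a', 'c', 'd'] -> ['c', 'a', 'd']
'c': index 0 in ['c', 'a', 'd'] -> ['c', 'a', 'd']
'c': index 0 in ['c', 'a', 'd'] -> ['c', 'a', 'd']
'a': index 1 in ['c', 'a', 'd'] -> ['a', 'c', 'd']
'a': index 0 in ['a', 'c', 'd'] -> ['a', 'c', 'd']
'd': index 2 in ['a', 'c', 'd'] -> ['d', 'a', 'c']
'd': index 0 in ['d', 'a', 'c'] -> ['d', 'a', 'c']
'd': index 0 in ['d', 'a', 'c'] -> ['d', 'a', 'c']
'd': index 0 in ['d', 'a', 'c'] -> ['d', 'a', 'c']
'd': index 0 in ['d', 'a', 'c'] -> ['d', 'a', 'c']


Output: [0, 1, 0, 0, 1, 0, 2, 0, 0, 0, 0]


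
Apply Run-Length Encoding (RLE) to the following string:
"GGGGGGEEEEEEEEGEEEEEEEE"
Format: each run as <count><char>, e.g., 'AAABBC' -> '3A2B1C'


Scanning runs left to right:
  i=0: run of 'G' x 6 -> '6G'
  i=6: run of 'E' x 8 -> '8E'
  i=14: run of 'G' x 1 -> '1G'
  i=15: run of 'E' x 8 -> '8E'

RLE = 6G8E1G8E


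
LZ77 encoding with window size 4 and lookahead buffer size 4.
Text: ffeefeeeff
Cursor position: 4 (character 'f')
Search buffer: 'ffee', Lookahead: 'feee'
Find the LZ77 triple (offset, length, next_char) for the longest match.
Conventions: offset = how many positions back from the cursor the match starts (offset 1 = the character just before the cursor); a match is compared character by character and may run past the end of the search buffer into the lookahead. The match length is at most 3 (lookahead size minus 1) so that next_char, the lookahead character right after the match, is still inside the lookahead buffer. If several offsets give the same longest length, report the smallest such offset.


Try each offset into the search buffer:
  offset=1 (pos 3, char 'e'): match length 0
  offset=2 (pos 2, char 'e'): match length 0
  offset=3 (pos 1, char 'f'): match length 3
  offset=4 (pos 0, char 'f'): match length 1
Longest match has length 3 at offset 3.
next_char = character at position 4 + 3 = 7 -> 'e'

Best match: offset=3, length=3 (matching 'fee' starting at position 1)
LZ77 triple: (3, 3, 'e')


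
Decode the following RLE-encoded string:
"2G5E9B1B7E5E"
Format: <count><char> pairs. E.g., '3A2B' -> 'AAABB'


Expanding each <count><char> pair:
  2G -> 'GG'
  5E -> 'EEEEE'
  9B -> 'BBBBBBBBB'
  1B -> 'B'
  7E -> 'EEEEEEE'
  5E -> 'EEEEE'

Decoded = GGEEEEEBBBBBBBBBBEEEEEEEEEEEE


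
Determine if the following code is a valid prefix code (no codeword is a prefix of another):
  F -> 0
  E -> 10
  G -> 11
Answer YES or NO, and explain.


Checking each pair (does one codeword prefix another?):
  F='0' vs E='10': no prefix
  F='0' vs G='11': no prefix
  E='10' vs F='0': no prefix
  E='10' vs G='11': no prefix
  G='11' vs F='0': no prefix
  G='11' vs E='10': no prefix
No violation found over all pairs.

YES -- this is a valid prefix code. No codeword is a prefix of any other codeword.
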